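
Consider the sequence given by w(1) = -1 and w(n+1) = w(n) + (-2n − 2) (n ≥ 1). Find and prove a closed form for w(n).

Claim: w(n) = -n^2 − n + 1.

Base case: w(1) = -1, and -1^2 − 1 + 1 = -1.
Assume w(j) = -j^2 − j + 1.
Then w(j+1) = w(j) + (-2j − 2) = (-j^2 − j + 1) + (-2j − 2) = -j^2 − 3j − 1,
and -(j+1)^2 − (j+1) + 1 = -j^2 − 3j − 1.
Hence w(n) = -n^2 − n + 1 for every n ≥ 1, by induction.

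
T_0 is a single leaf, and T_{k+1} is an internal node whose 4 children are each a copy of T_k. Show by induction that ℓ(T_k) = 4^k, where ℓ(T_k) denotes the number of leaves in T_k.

Base case: ℓ(T_0) = 1, and 4^0 = 1.
Assume ℓ(T_m) = 4^m.
Then ℓ(T_{m+1}) = 4·ℓ(T_m) = 4·4^m = 4^{m+1}.
By induction, ℓ(T_k) = 4^k for all k ≥ 0.

ℓ(T_k) = 4^k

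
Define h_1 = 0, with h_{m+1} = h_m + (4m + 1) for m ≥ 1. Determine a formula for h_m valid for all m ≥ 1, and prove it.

Claim: h_m = 2m^2 − m − 1.

Base case: h_1 = 0, and 2·1^2 − 1 − 1 = 0.
Assume h_j = 2j^2 − j − 1.
Then h_{j+1} = h_j + (4j + 1) = (2j^2 − j − 1) + (4j + 1) = 2j^2 + 3j,
and 2·(j+1)^2 − (j+1) − 1 = 2j^2 + 3j.
By induction, h_m = 2m^2 − m − 1 for all m ≥ 1.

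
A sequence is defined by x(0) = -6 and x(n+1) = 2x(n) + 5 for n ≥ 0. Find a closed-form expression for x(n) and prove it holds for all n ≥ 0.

Claim: x(n) = -2^n − 5.

Base case: x(0) = -6, and -2^0 − 5 = -1 − 5 = -6.
Assume x(m) = -2^m − 5 for some m ≥ 0.
Then x(m+1) = 2x(m) + 5 = 2·(-2^m − 5) + 5 = -2^{m+1} − 10 + 5 = -2^{m+1} − 5.
So the formula holds for m+1, and by induction x(n) = -2^n − 5 for all n ≥ 0.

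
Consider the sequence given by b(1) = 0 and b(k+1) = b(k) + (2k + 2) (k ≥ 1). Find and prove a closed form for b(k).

Claim: b(k) = k^2 + k − 2.

Base case: b(1) = 0, and 1^2 + 1 − 2 = 0.
Assume b(m) = m^2 + m − 2.
Then b(m+1) = b(m) + (2m + 2) = (m^2 + m − 2) + (2m + 2) = m^2 + 3m,
and (m+1)^2 + (m+1) − 2 = m^2 + 3m.
By induction, b(k) = k^2 + k − 2 for all k ≥ 1.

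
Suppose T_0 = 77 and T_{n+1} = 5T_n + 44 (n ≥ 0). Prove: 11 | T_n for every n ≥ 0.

Base case: T_0 = 77 = 11·7, so 11 | T_0.
Assume 11 | T_r, so T_r = 11t for some integer t.
Then T_{r+1} = 5T_r + 44 = 5·(11t) + 44 = 11(5t + 4), so 11 | T_{r+1}.
Hence 11 | T_n for every n ≥ 0, by induction.

11 | T_n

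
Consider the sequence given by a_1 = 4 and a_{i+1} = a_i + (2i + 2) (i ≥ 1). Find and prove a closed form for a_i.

Claim: a_i = i^2 + i + 2.

Base case: a_1 = 4, and 1^2 + 1 + 2 = 4.
Assume a_m = m^2 + m + 2.
Then a_{m+1} = a_m + (2m + 2) = (m^2 + m + 2) + (2m + 2) = m^2 + 3m + 4,
and (m+1)^2 + (m+1) + 2 = m^2 + 3m + 4.
This completes the inductive step, so a_i = i^2 + i + 2 for all i ≥ 1.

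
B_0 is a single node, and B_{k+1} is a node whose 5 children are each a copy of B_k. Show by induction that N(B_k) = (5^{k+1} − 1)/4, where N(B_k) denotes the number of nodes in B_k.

Base case: N(B_0) = 1, and (5^{0+1} − 1)/4 = 1.
Assume N(B_j) = (5^{j+1} − 1)/4.
Then N(B_{j+1}) = 1 + 5N(B_j) = 1 + 5·(5^{j+1} − 1)/4 = 1 + (5^{j+2} − 5)/4 = (4 + 5^{j+2} − 5)/4 = (5^{j+2} − 1)/4.
So the formula holds for j+1, and by induction N(B_k) = (5^{k+1} − 1)/4 for all k ≥ 0.

N(B_k) = (5^{k+1} − 1)/4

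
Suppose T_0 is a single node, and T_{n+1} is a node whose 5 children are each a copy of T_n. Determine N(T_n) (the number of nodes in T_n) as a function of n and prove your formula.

Claim: N(T_n) = (5^{n+1} − 1)/4.

Base case: N(T_0) = 1, and (5^{0+1} − 1)/4 = 1.
Assume N(T_m) = (5^{m+1} − 1)/4.
Then N(T_{m+1}) = 1 + 5N(T_m) = 1 + 5·(5^{m+1} − 1)/4 = 1 + (5^{m+2} − 5)/4 = (4 + 5^{m+2} − 5)/4 = (5^{m+2} − 1)/4.
So the formula holds for m+1, and by induction N(T_n) = (5^{n+1} − 1)/4 for all n ≥ 0.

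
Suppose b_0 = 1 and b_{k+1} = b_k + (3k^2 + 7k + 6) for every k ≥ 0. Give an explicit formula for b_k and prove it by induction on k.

Claim: b_k = k^3 + 2k^2 + 3k + 1.

Base case: b_0 = 1, and 0^3 + 2·0^2 + 3·0 + 1 = 1.
Assume b_r = r^3 + 2r^2 + 3r + 1.
Then b_{r+1} = b_r + (3r^2 + 7r + 6) = (r^3 + 2r^2 + 3r + 1) + (3r^2 + 7r + 6) = r^3 + 5r^2 + 10r + 7,
and (r+1)^3 + 2·(r+1)^2 + 3·(r+1) + 1 = r^3 + 5r^2 + 10r + 7.
Hence b_k = k^3 + 2k^2 + 3k + 1 for every k ≥ 0, by induction.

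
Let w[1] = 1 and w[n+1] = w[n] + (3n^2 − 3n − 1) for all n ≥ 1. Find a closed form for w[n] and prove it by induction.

Claim: w[n] = n^3 − 3n^2 + n + 2.

Base case: w[1] = 1, and 1^3 − 3·1^2 + 1 + 2 = 1.
Assume w[r] = r^3 − 3r^2 + r + 2.
Then w[r+1] = w[r] + (3r^2 − 3r − 1) = (r^3 − 3r^2 + r + 2) + (3r^2 − 3r − 1) = r^3 − 2r + 1,
and (r+1)^3 − 3·(r+1)^2 + (r+1) + 2 = r^3 − 2r + 1.
Hence w[n] = n^3 − 3n^2 + n + 2 for every n ≥ 1, by induction.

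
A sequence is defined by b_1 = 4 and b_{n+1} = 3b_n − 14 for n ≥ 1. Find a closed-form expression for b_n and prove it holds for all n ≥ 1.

Claim: b_n = -3^n + 7.

Base case: b_1 = 4, and -3^1 + 7 = -3 + 7 = 4.
Assume b_m = -3^m + 7 for some m ≥ 1.
Then b_{m+1} = 3b_m − 14 = 3·(-3^m + 7) − 14 = -3^{m+1} + 21 − 14 = -3^{m+1} + 7.
This completes the inductive step, so b_n = -3^n + 7 for all n ≥ 1.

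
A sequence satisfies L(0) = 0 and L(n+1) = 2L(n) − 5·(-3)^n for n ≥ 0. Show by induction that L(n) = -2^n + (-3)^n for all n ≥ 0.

Base case: L(0) = 0, and -2^0 + (-3)^0 = -1 + 1 = 0.
Assume L(m) = -2^m + (-3)^m for some m ≥ 0.
Then L(m+1) = 2L(m) − 5·(-3)^m = 2·(-2^m + (-3)^m) − 5·(-3)^m = -2^{m+1} + 2·(-3)^m − 5·(-3)^m = -2^{m+1} − 3·(-3)^m = -2^{m+1} + (-3)^{m+1}.
Hence L(n) = -2^n + (-3)^n for every n ≥ 0, by induction.

L(n) = -2^n + (-3)^n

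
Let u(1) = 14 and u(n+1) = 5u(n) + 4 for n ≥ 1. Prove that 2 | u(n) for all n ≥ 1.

Base case: u(1) = 14 = 2·7, so 2 | u(1).
Assume 2 | u(m), so u(m) = 2t for some integer t.
Then u(m+1) = 5u(m) + 4 = 5·(2t) + 4 = 2(5t + 2), so 2 | u(m+1).
By induction, 2 | u(n) for all n ≥ 1.

2 | u(n)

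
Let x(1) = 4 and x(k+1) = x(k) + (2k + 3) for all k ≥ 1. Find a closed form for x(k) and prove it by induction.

Claim: x(k) = k^2 + 2k + 1.

Base case: x(1) = 4, and 1^2 + 2·1 + 1 = 4.
Assume x(j) = j^2 + 2j + 1.
Then x(j+1) = x(j) + (2j + 3) = (j^2 + 2j + 1) + (2j + 3) = j^2 + 4j + 4,
and (j+1)^2 + 2·(j+1) + 1 = j^2 + 4j + 4.
By induction, x(k) = k^2 + 2k + 1 for all k ≥ 1.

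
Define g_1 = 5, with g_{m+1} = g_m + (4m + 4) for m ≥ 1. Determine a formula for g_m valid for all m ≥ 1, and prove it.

Claim: g_m = 2m^2 + 2m + 1.

Base case: g_1 = 5, and 2·1^2 + 2·1 + 1 = 5.
Assume g_j = 2j^2 + 2j + 1.
Then g_{j+1} = g_j + (4j + 4) = (2j^2 + 2j + 1) + (4j + 4) = 2j^2 + 6j + 5,
and 2·(j+1)^2 + 2·(j+1) + 1 = 2j^2 + 6j + 5.
This completes the inductive step, so g_m = 2m^2 + 2m + 1 for all m ≥ 1.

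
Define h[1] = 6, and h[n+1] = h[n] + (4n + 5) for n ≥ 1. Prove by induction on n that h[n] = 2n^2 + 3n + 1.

Base case: h[1] = 6, and 2·1^2 + 3·1 + 1 = 6.
Assume h[m] = 2m^2 + 3m + 1.
Then h[m+1] = h[m] + (4m + 5) = (2m^2 + 3m + 1) + (4m + 5) = 2m^2 + 7m + 6,
and 2·(m+1)^2 + 3·(m+1) + 1 = 2m^2 + 7m + 6.
Hence h[n] = 2n^2 + 3n + 1 for every n ≥ 1, by induction.

h[n] = 2n^2 + 3n + 1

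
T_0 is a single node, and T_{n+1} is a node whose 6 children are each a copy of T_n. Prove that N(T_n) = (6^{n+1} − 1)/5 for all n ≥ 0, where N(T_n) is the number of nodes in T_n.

Base case: N(T_0) = 1, and (6^{0+1} − 1)/5 = 1.
Assume N(T_j) = (6^{j+1} − 1)/5.
Then N(T_{j+1}) = 1 + 6N(T_j) = 1 + 6·(6^{j+1} − 1)/5 = 1 + (6^{j+2} − 6)/5 = (5 + 6^{j+2} − 6)/5 = (6^{j+2} − 1)/5.
By induction, N(T_n) = (6^{n+1} − 1)/5 for all n ≥ 0.

N(T_n) = (6^{n+1} − 1)/5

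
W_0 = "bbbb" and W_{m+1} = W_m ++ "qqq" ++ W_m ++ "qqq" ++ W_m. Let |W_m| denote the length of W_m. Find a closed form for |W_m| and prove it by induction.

Claim: |W_m| = 7·3^m − 3.

Base case: |W_0| = 4, and 7·3^0 − 3 = 4.
Assume |W_j| = 7·3^j − 3.
Then |W_{j+1}| = 3|W_j| + 6 = 3(7·3^j − 3) + 6 = 7·3^{j+1} − 9 + 6 = 7·3^{j+1} − 3.
So the formula holds for j+1, and by induction |W_m| = 7·3^m − 3 for all m ≥ 0.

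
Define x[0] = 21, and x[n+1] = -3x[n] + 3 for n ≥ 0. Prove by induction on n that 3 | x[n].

Base case: x[0] = 21 = 3·7, so 3 | x[0].
Assume 3 | x[k], so x[k] = 3t for some integer t.
Then x[k+1] = -3x[k] + 3 = -3·(3t) + 3 = 3(-3t + 1), so 3 | x[k+1].
Hence 3 | x[n] for every n ≥ 0, by induction.

3 | x[n]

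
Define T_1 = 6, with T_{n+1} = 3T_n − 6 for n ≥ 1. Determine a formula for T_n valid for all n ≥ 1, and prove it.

Claim: T_n = 3^n + 3.

Base case: T_1 = 6, and 3^1 + 3 = 3 + 3 = 6.
Assume T_m = 3^m + 3 for some m ≥ 1.
Then T_{m+1} = 3T_m − 6 = 3·(3^m + 3) − 6 = 3^{m+1} + 9 − 6 = 3^{m+1} + 3.
This completes the inductive step, so T_n = 3^n + 3 for all n ≥ 1.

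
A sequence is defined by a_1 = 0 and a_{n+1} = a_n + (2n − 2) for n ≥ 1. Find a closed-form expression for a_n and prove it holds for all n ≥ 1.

Claim: a_n = n^2 − 3n + 2.

Base case: a_1 = 0, and 1^2 − 3·1 + 2 = 0.
Assume a_m = m^2 − 3m + 2.
Then a_{m+1} = a_m + (2m − 2) = (m^2 − 3m + 2) + (2m − 2) = m^2 − m,
and (m+1)^2 − 3·(m+1) + 2 = m^2 − m.
This completes the inductive step, so a_n = n^2 − 3n + 2 for all n ≥ 1.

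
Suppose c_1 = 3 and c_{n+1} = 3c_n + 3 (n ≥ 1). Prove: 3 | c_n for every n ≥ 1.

Base case: c_1 = 3 = 3·1, so 3 | c_1.
Assume 3 | c_m, so c_m = 3t for some integer t.
Then c_{m+1} = 3c_m + 3 = 3·(3t) + 3 = 3(3t + 1), so 3 | c_{m+1}.
Hence 3 | c_n for every n ≥ 1, by induction.

3 | c_n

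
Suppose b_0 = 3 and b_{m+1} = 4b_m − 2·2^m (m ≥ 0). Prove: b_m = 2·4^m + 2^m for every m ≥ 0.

Base case: b_0 = 3, and 2·4^0 + 2^0 = 2 + 1 = 3.
Assume b_r = 2·4^r + 2^r for some r ≥ 0.
Then b_{r+1} = 4b_r − 2·2^r = 4·(2·4^r + 2^r) − 2·2^r = 2·4^{r+1} + 4·2^r − 2·2^r = 2·4^{r+1} + 2·2^r = 2·4^{r+1} + 2^{r+1}.
So the formula holds for r+1, and by induction b_m = 2·4^m + 2^m for all m ≥ 0.

b_m = 2·4^m + 2^m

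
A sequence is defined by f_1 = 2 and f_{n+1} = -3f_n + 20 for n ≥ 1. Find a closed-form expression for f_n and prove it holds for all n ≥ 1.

Claim: f_n = (-3)^n + 5.

Base case: f_1 = 2, and (-3)^1 + 5 = -3 + 5 = 2.
Assume f_r = (-3)^r + 5 for some r ≥ 1.
Then f_{r+1} = -3f_r + 20 = -3·((-3)^r + 5) + 20 = -3·(-3)^r − 15 + 20 = (-3)^{r+1} + 5.
So the formula holds for r+1, and by induction f_n = (-3)^n + 5 for all n ≥ 1.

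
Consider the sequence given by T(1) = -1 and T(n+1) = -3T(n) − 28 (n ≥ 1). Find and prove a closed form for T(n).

Claim: T(n) = -2·(-3)^n − 7.

Base case: T(1) = -1, and -2·(-3)^1 − 7 = 6 − 7 = -1.
Assume T(j) = -2·(-3)^j − 7 for some j ≥ 1.
Then T(j+1) = -3T(j) − 28 = -3·(-2·(-3)^j − 7) − 28 = 6·(-3)^j + 21 − 28 = -2·(-3)^{j+1} − 7.
This completes the inductive step, so T(n) = -2·(-3)^n − 7 for all n ≥ 1.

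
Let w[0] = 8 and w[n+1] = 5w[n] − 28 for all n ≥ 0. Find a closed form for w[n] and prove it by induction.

Claim: w[n] = 5^n + 7.

Base case: w[0] = 8, and 5^0 + 7 = 1 + 7 = 8.
Assume w[j] = 5^j + 7 for some j ≥ 0.
Then w[j+1] = 5w[j] − 28 = 5·(5^j + 7) − 28 = 5^{j+1} + 35 − 28 = 5^{j+1} + 7.
This completes the inductive step, so w[n] = 5^n + 7 for all n ≥ 0.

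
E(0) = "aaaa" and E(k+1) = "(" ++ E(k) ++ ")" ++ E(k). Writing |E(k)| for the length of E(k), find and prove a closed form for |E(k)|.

Claim: |E(k)| = 6·2^k − 2.

Base case: |E(0)| = 4, and 6·2^0 − 2 = 4.
Assume |E(m)| = 6·2^m − 2.
Then |E(m+1)| = 1 + |E(m)| + 1 + |E(m)| = 2|E(m)| + 2 = 2(6·2^m − 2) + 2 = 6·2^{m+1} − 4 + 2 = 6·2^{m+1} − 2.
This completes the inductive step, so |E(k)| = 6·2^k − 2 for all k ≥ 0.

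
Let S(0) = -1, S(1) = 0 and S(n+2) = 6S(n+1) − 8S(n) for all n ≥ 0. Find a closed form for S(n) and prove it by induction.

Claim: S(n) = 4^n − 2·2^n.

Base cases: S(0) = -1 and 4^0 − 2·2^0 = -1; S(1) = 0 and 4^1 − 2·2^1 = 0.
Assume S(j) = 4^j − 2·2^j for all 0 ≤ j ≤ r, where r ≥ 1.
Then S(r+1) = 6S(r) − 8S(r−1) = 6·(4^r − 2·2^r) − 8·(4^{r−1} − 2·2^{r−1}) = (6·4 − 8)4^{r−1} − 2·(6·2 − 8)2^{r−1} = 16·4^{r−1} − 8·2^{r−1} = 4^{r+1} − 2·2^{r+1}.
By strong induction, S(n) = 4^n − 2·2^n for all n ≥ 0.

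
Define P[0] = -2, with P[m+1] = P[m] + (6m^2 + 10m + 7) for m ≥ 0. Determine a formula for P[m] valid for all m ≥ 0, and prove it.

Claim: P[m] = 2m^3 + 2m^2 + 3m − 2.

Base case: P[0] = -2, and 2·0^3 + 2·0^2 + 3·0 − 2 = -2.
Assume P[j] = 2j^3 + 2j^2 + 3j − 2.
Then P[j+1] = P[j] + (6j^2 + 10j + 7) = (2j^3 + 2j^2 + 3j − 2) + (6j^2 + 10j + 7) = 2j^3 + 8j^2 + 13j + 5,
and 2·(j+1)^3 + 2·(j+1)^2 + 3·(j+1) − 2 = 2j^3 + 8j^2 + 13j + 5.
This completes the inductive step, so P[m] = 2m^3 + 2m^2 + 3m − 2 for all m ≥ 0.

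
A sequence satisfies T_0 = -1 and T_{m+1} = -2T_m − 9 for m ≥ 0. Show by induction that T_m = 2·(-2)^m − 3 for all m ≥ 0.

Base case: T_0 = -1, and 2·(-2)^0 − 3 = 2 − 3 = -1.
Assume T_j = 2·(-2)^j − 3 for some j ≥ 0.
Then T_{j+1} = -2T_j − 9 = -2·(2·(-2)^j − 3) − 9 = -4·(-2)^j + 6 − 9 = 2·(-2)^{j+1} − 3.
By induction, T_m = 2·(-2)^m − 3 for all m ≥ 0.

T_m = 2·(-2)^m − 3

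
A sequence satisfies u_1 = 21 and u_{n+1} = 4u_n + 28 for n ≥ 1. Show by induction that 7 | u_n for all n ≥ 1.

Base case: u_1 = 21 = 7·3, so 7 | u_1.
Assume 7 | u_j, so u_j = 7t for some integer t.
Then u_{j+1} = 4u_j + 28 = 4·(7t) + 28 = 7(4t + 4), so 7 | u_{j+1}.
This completes the inductive step, so 7 | u_n for all n ≥ 1.

7 | u_n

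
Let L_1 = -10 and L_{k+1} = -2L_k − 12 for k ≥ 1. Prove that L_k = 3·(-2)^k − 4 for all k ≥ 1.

Base case: L_1 = -10, and 3·(-2)^1 − 4 = -6 − 4 = -10.
Assume L_r = 3·(-2)^r − 4 for some r ≥ 1.
Then L_{r+1} = -2L_r − 12 = -2·(3·(-2)^r − 4) − 12 = -6·(-2)^r + 8 − 12 = 3·(-2)^{r+1} − 4.
This completes the inductive step, so L_k = 3·(-2)^k − 4 for all k ≥ 1.

L_k = 3·(-2)^k − 4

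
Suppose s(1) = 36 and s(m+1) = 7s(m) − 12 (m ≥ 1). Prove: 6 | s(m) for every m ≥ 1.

Base case: s(1) = 36 = 6·6, so 6 | s(1).
Assume 6 | s(k), so s(k) = 6t for some integer t.
Then s(k+1) = 7s(k) − 12 = 7·(6t) − 12 = 6(7t − 2), so 6 | s(k+1).
Hence 6 | s(m) for every m ≥ 1, by induction.

6 | s(m)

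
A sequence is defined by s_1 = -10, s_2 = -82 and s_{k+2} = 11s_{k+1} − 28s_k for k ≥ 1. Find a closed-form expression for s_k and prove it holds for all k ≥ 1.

Claim: s_k = 4^k − 2·7^k.

Base cases: s_1 = -10 and 4^1 − 2·7^1 = -10; s_2 = -82 and 4^2 − 2·7^2 = -82.
Assume s_j = 4^j − 2·7^j for all 1 ≤ j ≤ m, where m ≥ 2.
Then s_{m+1} = 11s_m − 28s_{m−1} = 11·(4^m − 2·7^m) − 28·(4^{m−1} − 2·7^{m−1}) = (11·4 − 28)4^{m−1} − 2·(11·7 − 28)7^{m−1} = 16·4^{m−1} − 98·7^{m−1} = 4^{m+1} − 2·7^{m+1}.
This completes the inductive step, so s_k = 4^k − 2·7^k for all k ≥ 1.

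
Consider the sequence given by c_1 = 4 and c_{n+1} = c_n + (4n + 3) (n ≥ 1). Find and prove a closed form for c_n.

Claim: c_n = 2n^2 + n + 1.

Base case: c_1 = 4, and 2·1^2 + 1 + 1 = 4.
Assume c_r = 2r^2 + r + 1.
Then c_{r+1} = c_r + (4r + 3) = (2r^2 + r + 1) + (4r + 3) = 2r^2 + 5r + 4,
and 2·(r+1)^2 + (r+1) + 1 = 2r^2 + 5r + 4.
By induction, c_n = 2n^2 + n + 1 for all n ≥ 1.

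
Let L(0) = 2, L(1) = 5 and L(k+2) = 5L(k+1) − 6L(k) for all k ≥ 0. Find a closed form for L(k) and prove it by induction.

Claim: L(k) = 3^k + 2^k.

Base cases: L(0) = 2 and 3^0 + 2^0 = 2; L(1) = 5 and 3^1 + 2^1 = 5.
Assume L(j) = 3^j + 2^j for all 0 ≤ j ≤ m, where m ≥ 1.
Then L(m+1) = 5L(m) − 6L(m−1) = 5·(3^m + 2^m) − 6·(3^{m−1} + 2^{m−1}) = (5·3 − 6)3^{m−1} + (5·2 − 6)2^{m−1} = 9·3^{m−1} + 4·2^{m−1} = 3^{m+1} + 2^{m+1}.
By strong induction, L(k) = 3^k + 2^k for all k ≥ 0.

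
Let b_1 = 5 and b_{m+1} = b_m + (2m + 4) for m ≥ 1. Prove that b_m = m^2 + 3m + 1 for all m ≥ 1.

Base case: b_1 = 5, and 1^2 + 3·1 + 1 = 5.
Assume b_k = k^2 + 3k + 1.
Then b_{k+1} = b_k + (2k + 4) = (k^2 + 3k + 1) + (2k + 4) = k^2 + 5k + 5,
and (k+1)^2 + 3·(k+1) + 1 = k^2 + 5k + 5.
Hence b_m = m^2 + 3m + 1 for every m ≥ 1, by induction.

b_m = m^2 + 3m + 1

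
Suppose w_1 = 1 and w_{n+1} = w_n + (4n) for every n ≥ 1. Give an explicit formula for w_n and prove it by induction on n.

Claim: w_n = 2n^2 − 2n + 1.

Base case: w_1 = 1, and 2·1^2 − 2·1 + 1 = 1.
Assume w_k = 2k^2 − 2k + 1.
Then w_{k+1} = w_k + (4k) = (2k^2 − 2k + 1) + (4k) = 2k^2 + 2k + 1,
and 2·(k+1)^2 − 2·(k+1) + 1 = 2k^2 + 2k + 1.
Hence w_n = 2n^2 − 2n + 1 for every n ≥ 1, by induction.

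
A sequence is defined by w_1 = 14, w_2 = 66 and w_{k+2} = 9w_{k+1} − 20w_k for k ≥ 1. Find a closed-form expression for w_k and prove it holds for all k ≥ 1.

Claim: w_k = 4^k + 2·5^k.

Base cases: w_1 = 14 and 4^1 + 2·5^1 = 14; w_2 = 66 and 4^2 + 2·5^2 = 66.
Assume w_j = 4^j + 2·5^j for all 1 ≤ j ≤ m, where m ≥ 2.
Then w_{m+1} = 9w_m − 20w_{m−1} = 9·(4^m + 2·5^m) − 20·(4^{m−1} + 2·5^{m−1}) = (9·4 − 20)4^{m−1} + 2·(9·5 − 20)5^{m−1} = 16·4^{m−1} + 50·5^{m−1} = 4^{m+1} + 2·5^{m+1}.
This completes the inductive step, so w_k = 4^k + 2·5^k for all k ≥ 1.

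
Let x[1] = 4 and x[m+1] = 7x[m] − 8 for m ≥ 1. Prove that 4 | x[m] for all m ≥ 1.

Base case: x[1] = 4 = 4·1, so 4 | x[1].
Assume 4 | x[k], so x[k] = 4t for some integer t.
Then x[k+1] = 7x[k] − 8 = 7·(4t) − 8 = 4(7t − 2), so 4 | x[k+1].
By induction, 4 | x[m] for all m ≥ 1.

4 | x[m]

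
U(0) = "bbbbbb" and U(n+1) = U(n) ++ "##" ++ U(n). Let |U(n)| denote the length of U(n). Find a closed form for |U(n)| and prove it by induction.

Claim: |U(n)| = 2^{n+3} − 2.

Base case: |U(0)| = 6, and 2^{0+3} − 2 = 6.
Assume |U(k)| = 2^{k+3} − 2.
Then |U(k+1)| = |U(k)| + 2 + |U(k)| = 2|U(k)| + 2 = 2(2^{k+3} − 2) + 2 = 2^{k+1+3} − 4 + 2 = 2^{k+1+3} − 2.
This completes the inductive step, so |U(n)| = 2^{n+3} − 2 for all n ≥ 0.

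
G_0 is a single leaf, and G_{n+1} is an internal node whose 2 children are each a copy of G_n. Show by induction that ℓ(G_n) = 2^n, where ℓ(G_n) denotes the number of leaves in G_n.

Base case: ℓ(G_0) = 1, and 2^0 = 1.
Assume ℓ(G_r) = 2^r.
Then ℓ(G_{r+1}) = 2·ℓ(G_r) = 2·2^r = 2^{r+1}.
This completes the inductive step, so ℓ(G_n) = 2^n for all n ≥ 0.

ℓ(G_n) = 2^n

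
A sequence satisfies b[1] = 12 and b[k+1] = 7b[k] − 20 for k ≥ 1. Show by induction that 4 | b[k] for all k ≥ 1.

Base case: b[1] = 12 = 4·3, so 4 | b[1].
Assume 4 | b[m], so b[m] = 4t for some integer t.
Then b[m+1] = 7b[m] − 20 = 7·(4t) − 20 = 4(7t − 5), so 4 | b[m+1].
So the property holds for m+1, and by induction 4 | b[k] for all k ≥ 1.

4 | b[k]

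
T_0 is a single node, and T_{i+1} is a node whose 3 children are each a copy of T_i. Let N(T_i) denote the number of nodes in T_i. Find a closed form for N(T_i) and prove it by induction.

Claim: N(T_i) = (3^{i+1} − 1)/2.

Base case: N(T_0) = 1, and (3^{0+1} − 1)/2 = 1.
Assume N(T_j) = (3^{j+1} − 1)/2.
Then N(T_{j+1}) = 1 + 3N(T_j) = 1 + 3·(3^{j+1} − 1)/2 = 1 + (3^{j+2} − 3)/2 = (2 + 3^{j+2} − 3)/2 = (3^{j+2} − 1)/2.
Hence N(T_i) = (3^{i+1} − 1)/2 for every i ≥ 0, by induction.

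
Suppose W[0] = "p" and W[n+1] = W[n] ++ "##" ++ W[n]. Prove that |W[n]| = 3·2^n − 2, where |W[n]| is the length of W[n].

Base case: |W[0]| = 1, and 3·2^0 − 2 = 1.
Assume |W[m]| = 3·2^m − 2.
Then |W[m+1]| = |W[m]| + 2 + |W[m]| = 2|W[m]| + 2 = 2(3·2^m − 2) + 2 = 3·2^{m+1} − 4 + 2 = 3·2^{m+1} − 2.
This completes the inductive step, so |W[n]| = 3·2^n − 2 for all n ≥ 0.

|W[n]| = 3·2^n − 2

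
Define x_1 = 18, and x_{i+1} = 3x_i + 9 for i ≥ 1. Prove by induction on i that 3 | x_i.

Base case: x_1 = 18 = 3·6, so 3 | x_1.
Assume 3 | x_k, so x_k = 3t for some integer t.
Then x_{k+1} = 3x_k + 9 = 3·(3t) + 9 = 3(3t + 3), so 3 | x_{k+1}.
Hence 3 | x_i for every i ≥ 1, by induction.

3 | x_i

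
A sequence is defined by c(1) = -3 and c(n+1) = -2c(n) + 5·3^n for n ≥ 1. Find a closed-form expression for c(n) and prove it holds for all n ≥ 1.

Claim: c(n) = 3·(-2)^n + 3^n.

Base case: c(1) = -3, and 3·(-2)^1 + 3^1 = -6 + 3 = -3.
Assume c(j) = 3·(-2)^j + 3^j for some j ≥ 1.
Then c(j+1) = -2c(j) + 5·3^j = -2·(3·(-2)^j + 3^j) + 5·3^j = 3·(-2)^{j+1} − 2·3^j + 5·3^j = 3·(-2)^{j+1} + 3·3^j = 3·(-2)^{j+1} + 3^{j+1}.
By induction, c(n) = 3·(-2)^n + 3^n for all n ≥ 1.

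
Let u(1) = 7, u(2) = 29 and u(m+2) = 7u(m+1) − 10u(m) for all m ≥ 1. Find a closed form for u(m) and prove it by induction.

Claim: u(m) = 5^m + 2^m.

Base cases: u(1) = 7 and 5^1 + 2^1 = 7; u(2) = 29 and 5^2 + 2^2 = 29.
Assume u(j) = 5^j + 2^j for all 1 ≤ j ≤ k, where k ≥ 2.
Then u(k+1) = 7u(k) − 10u(k−1) = 7·(5^k + 2^k) − 10·(5^{k−1} + 2^{k−1}) = (7·5 − 10)5^{k−1} + (7·2 − 10)2^{k−1} = 25·5^{k−1} + 4·2^{k−1} = 5^{k+1} + 2^{k+1}.
Hence u(m) = 5^m + 2^m for every m ≥ 1, by strong induction.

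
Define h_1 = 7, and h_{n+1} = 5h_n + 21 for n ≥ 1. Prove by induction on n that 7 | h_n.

Base case: h_1 = 7 = 7·1, so 7 | h_1.
Assume 7 | h_m, so h_m = 7t for some integer t.
Then h_{m+1} = 5h_m + 21 = 5·(7t) + 21 = 7(5t + 3), so 7 | h_{m+1}.
By induction, 7 | h_n for all n ≥ 1.

7 | h_n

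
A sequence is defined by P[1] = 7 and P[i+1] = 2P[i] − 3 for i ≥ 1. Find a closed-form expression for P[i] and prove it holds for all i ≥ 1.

Claim: P[i] = 2^{i+1} + 3.

Base case: P[1] = 7, and 2^{1+1} + 3 = 4 + 3 = 7.
Assume P[m] = 2^{m+1} + 3 for some m ≥ 1.
Then P[m+1] = 2P[m] − 3 = 2·(2^{m+1} + 3) − 3 = 2^{m+2} + 6 − 3 = 2^{m+2} + 3.
So the formula holds for m+1, and by induction P[i] = 2^{i+1} + 3 for all i ≥ 1.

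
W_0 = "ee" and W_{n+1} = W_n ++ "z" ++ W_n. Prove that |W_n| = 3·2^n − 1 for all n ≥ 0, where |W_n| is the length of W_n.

Base case: |W_0| = 2, and 3·2^0 − 1 = 2.
Assume |W_r| = 3·2^r − 1.
Then |W_{r+1}| = |W_r| + 1 + |W_r| = 2|W_r| + 1 = 2(3·2^r − 1) + 1 = 3·2^{r+1} − 2 + 1 = 3·2^{r+1} − 1.
Hence |W_n| = 3·2^n − 1 for every n ≥ 0, by induction.

|W_n| = 3·2^n − 1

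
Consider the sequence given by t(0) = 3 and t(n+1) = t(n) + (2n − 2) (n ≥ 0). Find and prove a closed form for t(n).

Claim: t(n) = n^2 − 3n + 3.

Base case: t(0) = 3, and 0^2 − 3·0 + 3 = 3.
Assume t(r) = r^2 − 3r + 3.
Then t(r+1) = t(r) + (2r − 2) = (r^2 − 3r + 3) + (2r − 2) = r^2 − r + 1,
and (r+1)^2 − 3·(r+1) + 3 = r^2 − r + 1.
By induction, t(n) = n^2 − 3n + 3 for all n ≥ 0.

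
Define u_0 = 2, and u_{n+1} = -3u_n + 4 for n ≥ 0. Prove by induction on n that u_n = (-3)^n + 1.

Base case: u_0 = 2, and (-3)^0 + 1 = 1 + 1 = 2.
Assume u_r = (-3)^r + 1 for some r ≥ 0.
Then u_{r+1} = -3u_r + 4 = -3·((-3)^r + 1) + 4 = -3·(-3)^r − 3 + 4 = (-3)^{r+1} + 1.
So the formula holds for r+1, and by induction u_n = (-3)^n + 1 for all n ≥ 0.

u_n = (-3)^n + 1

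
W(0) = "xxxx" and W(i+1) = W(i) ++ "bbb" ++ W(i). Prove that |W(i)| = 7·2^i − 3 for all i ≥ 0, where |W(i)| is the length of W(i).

Base case: |W(0)| = 4, and 7·2^0 − 3 = 4.
Assume |W(m)| = 7·2^m − 3.
Then |W(m+1)| = |W(m)| + 3 + |W(m)| = 2|W(m)| + 3 = 2(7·2^m − 3) + 3 = 7·2^{m+1} − 6 + 3 = 7·2^{m+1} − 3.
So the formula holds for m+1, and by induction |W(i)| = 7·2^i − 3 for all i ≥ 0.

|W(i)| = 7·2^i − 3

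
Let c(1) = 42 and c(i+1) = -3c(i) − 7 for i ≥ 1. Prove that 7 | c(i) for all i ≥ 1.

Base case: c(1) = 42 = 7·6, so 7 | c(1).
Assume 7 | c(r), so c(r) = 7t for some integer t.
Then c(r+1) = -3c(r) − 7 = -3·(7t) − 7 = 7(-3t − 1), so 7 | c(r+1).
This completes the inductive step, so 7 | c(i) for all i ≥ 1.

7 | c(i)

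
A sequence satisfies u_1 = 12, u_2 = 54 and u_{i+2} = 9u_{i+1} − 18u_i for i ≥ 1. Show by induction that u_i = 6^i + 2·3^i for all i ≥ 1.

Base cases: u_1 = 12 and 6^1 + 2·3^1 = 12; u_2 = 54 and 6^2 + 2·3^2 = 54.
Assume u_t = 6^t + 2·3^t for all 1 ≤ t ≤ j, where j ≥ 2.
Then u_{j+1} = 9u_j − 18u_{j−1} = 9·(6^j + 2·3^j) − 18·(6^{j−1} + 2·3^{j−1}) = (9·6 − 18)6^{j−1} + 2·(9·3 − 18)3^{j−1} = 36·6^{j−1} + 18·3^{j−1} = 6^{j+1} + 2·3^{j+1}.
By strong induction, u_i = 6^i + 2·3^i for all i ≥ 1.

u_i = 6^i + 2·3^i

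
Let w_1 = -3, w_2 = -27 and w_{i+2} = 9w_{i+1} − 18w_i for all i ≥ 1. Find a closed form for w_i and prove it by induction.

Claim: w_i = -6^i + 3^i.

Base cases: w_1 = -3 and -6^1 + 3^1 = -3; w_2 = -27 and -6^2 + 3^2 = -27.
Assume w_t = -6^t + 3^t for all 1 ≤ t ≤ j, where j ≥ 2.
Then w_{j+1} = 9w_j − 18w_{j−1} = 9·(-6^j + 3^j) − 18·(-6^{j−1} + 3^{j−1}) = -(9·6 − 18)6^{j−1} + (9·3 − 18)3^{j−1} = -36·6^{j−1} + 9·3^{j−1} = -6^{j+1} + 3^{j+1}.
So the formula holds for j+1, and by strong induction w_i = -6^i + 3^i for all i ≥ 1.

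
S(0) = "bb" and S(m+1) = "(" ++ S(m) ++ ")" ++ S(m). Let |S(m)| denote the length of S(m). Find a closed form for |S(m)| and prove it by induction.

Claim: |S(m)| = 2^{m+2} − 2.

Base case: |S(0)| = 2, and 2^{0+2} − 2 = 2.
Assume |S(r)| = 2^{r+2} − 2.
Then |S(r+1)| = 1 + |S(r)| + 1 + |S(r)| = 2|S(r)| + 2 = 2(2^{r+2} − 2) + 2 = 2^{r+3} − 4 + 2 = 2^{r+3} − 2.
Hence |S(m)| = 2^{m+2} − 2 for every m ≥ 0, by induction.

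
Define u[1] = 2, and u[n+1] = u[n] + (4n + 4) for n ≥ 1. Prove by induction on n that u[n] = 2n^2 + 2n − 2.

Base case: u[1] = 2, and 2·1^2 + 2·1 − 2 = 2.
Assume u[r] = 2r^2 + 2r − 2.
Then u[r+1] = u[r] + (4r + 4) = (2r^2 + 2r − 2) + (4r + 4) = 2r^2 + 6r + 2,
and 2·(r+1)^2 + 2·(r+1) − 2 = 2r^2 + 6r + 2.
Hence u[n] = 2n^2 + 2n − 2 for every n ≥ 1, by induction.

u[n] = 2n^2 + 2n − 2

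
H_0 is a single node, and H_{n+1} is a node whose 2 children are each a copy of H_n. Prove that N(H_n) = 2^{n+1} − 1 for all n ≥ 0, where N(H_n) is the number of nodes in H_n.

Base case: N(H_0) = 1, and 2^{0+1} − 1 = 1.
Assume N(H_k) = 2^{k+1} − 1.
Then N(H_{k+1}) = 1 + 2N(H_k) = 1 + 2(2^{k+1} − 1) = 2^{k+2} − 2 + 1 = 2^{k+2} − 1.
Hence N(H_n) = 2^{n+1} − 1 for every n ≥ 0, by induction.

N(H_n) = 2^{n+1} − 1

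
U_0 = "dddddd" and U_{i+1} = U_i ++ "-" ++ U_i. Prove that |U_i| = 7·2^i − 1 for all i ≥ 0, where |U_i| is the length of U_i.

Base case: |U_0| = 6, and 7·2^0 − 1 = 6.
Assume |U_j| = 7·2^j − 1.
Then |U_{j+1}| = |U_j| + 1 + |U_j| = 2|U_j| + 1 = 2(7·2^j − 1) + 1 = 7·2^{j+1} − 2 + 1 = 7·2^{j+1} − 1.
This completes the inductive step, so |U_i| = 7·2^i − 1 for all i ≥ 0.

|U_i| = 7·2^i − 1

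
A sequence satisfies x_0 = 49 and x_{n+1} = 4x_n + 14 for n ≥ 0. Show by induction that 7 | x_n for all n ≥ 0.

Base case: x_0 = 49 = 7·7, so 7 | x_0.
Assume 7 | x_r, so x_r = 7t for some integer t.
Then x_{r+1} = 4x_r + 14 = 4·(7t) + 14 = 7(4t + 2), so 7 | x_{r+1}.
This completes the inductive step, so 7 | x_n for all n ≥ 0.

7 | x_n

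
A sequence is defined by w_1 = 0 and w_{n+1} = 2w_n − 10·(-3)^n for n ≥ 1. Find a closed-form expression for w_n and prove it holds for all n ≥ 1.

Claim: w_n = 3·2^n + 2·(-3)^n.

Base case: w_1 = 0, and 3·2^1 + 2·(-3)^1 = 6 − 6 = 0.
Assume w_m = 3·2^m + 2·(-3)^m for some m ≥ 1.
Then w_{m+1} = 2w_m − 10·(-3)^m = 2·(3·2^m + 2·(-3)^m) − 10·(-3)^m = 3·2^{m+1} + 4·(-3)^m − 10·(-3)^m = 3·2^{m+1} − 6·(-3)^m = 3·2^{m+1} + 2·(-3)^{m+1}.
So the formula holds for m+1, and by induction w_n = 3·2^n + 2·(-3)^n for all n ≥ 1.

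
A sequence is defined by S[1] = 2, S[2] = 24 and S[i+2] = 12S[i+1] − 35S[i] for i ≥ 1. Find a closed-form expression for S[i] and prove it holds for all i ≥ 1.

Claim: S[i] = 7^i − 5^i.

Base cases: S[1] = 2 and 7^1 − 5^1 = 2; S[2] = 24 and 7^2 − 5^2 = 24.
Assume S[j] = 7^j − 5^j for all 1 ≤ j ≤ k, where k ≥ 2.
Then S[k+1] = 12S[k] − 35S[k−1] = 12·(7^k − 5^k) − 35·(7^{k−1} − 5^{k−1}) = (12·7 − 35)7^{k−1} − (12·5 − 35)5^{k−1} = 49·7^{k−1} − 25·5^{k−1} = 7^{k+1} − 5^{k+1}.
So the formula holds for k+1, and by strong induction S[i] = 7^i − 5^i for all i ≥ 1.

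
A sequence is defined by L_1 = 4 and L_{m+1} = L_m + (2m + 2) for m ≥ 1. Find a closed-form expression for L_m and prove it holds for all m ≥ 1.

Claim: L_m = m^2 + m + 2.

Base case: L_1 = 4, and 1^2 + 1 + 2 = 4.
Assume L_j = j^2 + j + 2.
Then L_{j+1} = L_j + (2j + 2) = (j^2 + j + 2) + (2j + 2) = j^2 + 3j + 4,
and (j+1)^2 + (j+1) + 2 = j^2 + 3j + 4.
This completes the inductive step, so L_m = m^2 + m + 2 for all m ≥ 1.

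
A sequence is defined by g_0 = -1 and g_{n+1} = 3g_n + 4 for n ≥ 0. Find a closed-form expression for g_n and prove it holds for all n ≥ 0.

Claim: g_n = 3^n − 2.

Base case: g_0 = -1, and 3^0 − 2 = 1 − 2 = -1.
Assume g_j = 3^j − 2 for some j ≥ 0.
Then g_{j+1} = 3g_j + 4 = 3·(3^j − 2) + 4 = 3^{j+1} − 6 + 4 = 3^{j+1} − 2.
So the formula holds for j+1, and by induction g_n = 3^n − 2 for all n ≥ 0.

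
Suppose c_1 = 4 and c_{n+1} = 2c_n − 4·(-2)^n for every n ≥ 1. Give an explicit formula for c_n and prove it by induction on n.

Claim: c_n = 3·2^n + (-2)^n.

Base case: c_1 = 4, and 3·2^1 + (-2)^1 = 6 − 2 = 4.
Assume c_j = 3·2^j + (-2)^j for some j ≥ 1.
Then c_{j+1} = 2c_j − 4·(-2)^j = 2·(3·2^j + (-2)^j) − 4·(-2)^j = 3·2^{j+1} + 2·(-2)^j − 4·(-2)^j = 3·2^{j+1} − 2·(-2)^j = 3·2^{j+1} + (-2)^{j+1}.
By induction, c_n = 3·2^n + (-2)^n for all n ≥ 1.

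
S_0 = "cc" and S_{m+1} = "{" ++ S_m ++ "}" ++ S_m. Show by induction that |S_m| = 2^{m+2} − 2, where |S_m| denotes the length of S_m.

Base case: |S_0| = 2, and 2^{0+2} − 2 = 2.
Assume |S_k| = 2^{k+2} − 2.
Then |S_{k+1}| = 1 + |S_k| + 1 + |S_k| = 2|S_k| + 2 = 2(2^{k+2} − 2) + 2 = 2^{k+3} − 4 + 2 = 2^{k+3} − 2.
By induction, |S_m| = 2^{m+2} − 2 for all m ≥ 0.

|S_m| = 2^{m+2} − 2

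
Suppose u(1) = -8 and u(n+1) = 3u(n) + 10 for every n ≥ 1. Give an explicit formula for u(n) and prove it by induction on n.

Claim: u(n) = -3^n − 5.

Base case: u(1) = -8, and -3^1 − 5 = -3 − 5 = -8.
Assume u(k) = -3^k − 5 for some k ≥ 1.
Then u(k+1) = 3u(k) + 10 = 3·(-3^k − 5) + 10 = -3^{k+1} − 15 + 10 = -3^{k+1} − 5.
By induction, u(n) = -3^n − 5 for all n ≥ 1.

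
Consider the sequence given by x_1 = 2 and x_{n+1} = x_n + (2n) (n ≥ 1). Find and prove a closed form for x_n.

Claim: x_n = n^2 − n + 2.

Base case: x_1 = 2, and 1^2 − 1 + 2 = 2.
Assume x_j = j^2 − j + 2.
Then x_{j+1} = x_j + (2j) = (j^2 − j + 2) + (2j) = j^2 + j + 2,
and (j+1)^2 − (j+1) + 2 = j^2 + j + 2.
Hence x_n = n^2 − n + 2 for every n ≥ 1, by induction.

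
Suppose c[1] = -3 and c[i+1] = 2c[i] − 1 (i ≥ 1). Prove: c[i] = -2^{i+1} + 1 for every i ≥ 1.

Base case: c[1] = -3, and -2^{1+1} + 1 = -4 + 1 = -3.
Assume c[k] = -2^{k+1} + 1 for some k ≥ 1.
Then c[k+1] = 2c[k] − 1 = 2·(-2^{k+1} + 1) − 1 = -2^{k+2} + 2 − 1 = -2^{k+2} + 1.
Hence c[i] = -2^{i+1} + 1 for every i ≥ 1, by induction.

c[i] = -2^{i+1} + 1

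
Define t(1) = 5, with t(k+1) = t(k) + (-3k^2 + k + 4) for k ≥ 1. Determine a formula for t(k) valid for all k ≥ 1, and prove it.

Claim: t(k) = -k^3 + 2k^2 + 3k + 1.

Base case: t(1) = 5, and -1^3 + 2·1^2 + 3·1 + 1 = 5.
Assume t(r) = -r^3 + 2r^2 + 3r + 1.
Then t(r+1) = t(r) + (-3r^2 + r + 4) = (-r^3 + 2r^2 + 3r + 1) + (-3r^2 + r + 4) = -r^3 − r^2 + 4r + 5,
and -(r+1)^3 + 2·(r+1)^2 + 3·(r+1) + 1 = -r^3 − r^2 + 4r + 5.
Hence t(k) = -k^3 + 2k^2 + 3k + 1 for every k ≥ 1, by induction.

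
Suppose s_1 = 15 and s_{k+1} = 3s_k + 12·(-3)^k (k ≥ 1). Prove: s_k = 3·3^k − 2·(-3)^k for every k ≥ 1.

Base case: s_1 = 15, and 3·3^1 − 2·(-3)^1 = 9 + 6 = 15.
Assume s_m = 3·3^m − 2·(-3)^m for some m ≥ 1.
Then s_{m+1} = 3s_m + 12·(-3)^m = 3·(3·3^m − 2·(-3)^m) + 12·(-3)^m = 3·3^{m+1} − 6·(-3)^m + 12·(-3)^m = 3·3^{m+1} + 6·(-3)^m = 3·3^{m+1} − 2·(-3)^{m+1}.
Hence s_k = 3·3^k − 2·(-3)^k for every k ≥ 1, by induction.

s_k = 3·3^k − 2·(-3)^k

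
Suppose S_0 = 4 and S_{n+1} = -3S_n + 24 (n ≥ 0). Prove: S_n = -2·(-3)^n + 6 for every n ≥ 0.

Base case: S_0 = 4, and -2·(-3)^0 + 6 = -2 + 6 = 4.
Assume S_j = -2·(-3)^j + 6 for some j ≥ 0.
Then S_{j+1} = -3S_j + 24 = -3·(-2·(-3)^j + 6) + 24 = 6·(-3)^j − 18 + 24 = -2·(-3)^{j+1} + 6.
So the formula holds for j+1, and by induction S_n = -2·(-3)^n + 6 for all n ≥ 0.

S_n = -2·(-3)^n + 6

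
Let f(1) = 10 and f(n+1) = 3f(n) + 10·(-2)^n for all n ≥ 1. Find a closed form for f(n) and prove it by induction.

Claim: f(n) = 2·3^n − 2·(-2)^n.

Base case: f(1) = 10, and 2·3^1 − 2·(-2)^1 = 6 + 4 = 10.
Assume f(m) = 2·3^m − 2·(-2)^m for some m ≥ 1.
Then f(m+1) = 3f(m) + 10·(-2)^m = 3·(2·3^m − 2·(-2)^m) + 10·(-2)^m = 2·3^{m+1} − 6·(-2)^m + 10·(-2)^m = 2·3^{m+1} + 4·(-2)^m = 2·3^{m+1} − 2·(-2)^{m+1}.
By induction, f(n) = 2·3^n − 2·(-2)^n for all n ≥ 1.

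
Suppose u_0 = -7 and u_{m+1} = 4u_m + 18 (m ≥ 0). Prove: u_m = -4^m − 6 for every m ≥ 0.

Base case: u_0 = -7, and -4^0 − 6 = -1 − 6 = -7.
Assume u_k = -4^k − 6 for some k ≥ 0.
Then u_{k+1} = 4u_k + 18 = 4·(-4^k − 6) + 18 = -4^{k+1} − 24 + 18 = -4^{k+1} − 6.
By induction, u_m = -4^m − 6 for all m ≥ 0.

u_m = -4^m − 6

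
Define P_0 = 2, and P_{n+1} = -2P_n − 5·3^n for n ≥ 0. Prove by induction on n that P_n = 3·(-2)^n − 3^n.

Base case: P_0 = 2, and 3·(-2)^0 − 3^0 = 3 − 1 = 2.
Assume P_j = 3·(-2)^j − 3^j for some j ≥ 0.
Then P_{j+1} = -2P_j − 5·3^j = -2·(3·(-2)^j − 3^j) − 5·3^j = 3·(-2)^{j+1} + 2·3^j − 5·3^j = 3·(-2)^{j+1} − 3·3^j = 3·(-2)^{j+1} − 3^{j+1}.
By induction, P_n = 3·(-2)^n − 3^n for all n ≥ 0.

P_n = 3·(-2)^n − 3^n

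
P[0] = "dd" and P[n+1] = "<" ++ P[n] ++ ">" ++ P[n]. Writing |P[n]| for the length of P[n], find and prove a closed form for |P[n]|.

Claim: |P[n]| = 2^{n+2} − 2.

Base case: |P[0]| = 2, and 2^{0+2} − 2 = 2.
Assume |P[m]| = 2^{m+2} − 2.
Then |P[m+1]| = 1 + |P[m]| + 1 + |P[m]| = 2|P[m]| + 2 = 2(2^{m+2} − 2) + 2 = 2^{m+3} − 4 + 2 = 2^{m+3} − 2.
So the formula holds for m+1, and by induction |P[n]| = 2^{n+2} − 2 for all n ≥ 0.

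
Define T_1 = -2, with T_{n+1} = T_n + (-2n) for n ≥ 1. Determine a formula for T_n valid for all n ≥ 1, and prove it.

Claim: T_n = -n^2 + n − 2.

Base case: T_1 = -2, and -1^2 + 1 − 2 = -2.
Assume T_j = -j^2 + j − 2.
Then T_{j+1} = T_j + (-2j) = (-j^2 + j − 2) + (-2j) = -j^2 − j − 2,
and -(j+1)^2 + (j+1) − 2 = -j^2 − j − 2.
Hence T_n = -n^2 + n − 2 for every n ≥ 1, by induction.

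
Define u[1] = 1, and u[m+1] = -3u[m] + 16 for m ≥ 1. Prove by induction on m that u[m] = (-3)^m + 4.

Base case: u[1] = 1, and (-3)^1 + 4 = -3 + 4 = 1.
Assume u[r] = (-3)^r + 4 for some r ≥ 1.
Then u[r+1] = -3u[r] + 16 = -3·((-3)^r + 4) + 16 = -3·(-3)^r − 12 + 16 = (-3)^{r+1} + 4.
This completes the inductive step, so u[m] = (-3)^m + 4 for all m ≥ 1.

u[m] = (-3)^m + 4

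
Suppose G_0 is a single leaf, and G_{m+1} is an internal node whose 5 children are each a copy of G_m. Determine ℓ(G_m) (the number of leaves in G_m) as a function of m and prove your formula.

Claim: ℓ(G_m) = 5^m.

Base case: ℓ(G_0) = 1, and 5^0 = 1.
Assume ℓ(G_r) = 5^r.
Then ℓ(G_{r+1}) = 5·ℓ(G_r) = 5·5^r = 5^{r+1}.
Hence ℓ(G_m) = 5^m for every m ≥ 0, by induction.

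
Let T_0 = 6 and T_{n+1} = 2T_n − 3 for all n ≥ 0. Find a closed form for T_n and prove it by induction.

Claim: T_n = 3·2^n + 3.

Base case: T_0 = 6, and 3·2^0 + 3 = 3 + 3 = 6.
Assume T_r = 3·2^r + 3 for some r ≥ 0.
Then T_{r+1} = 2T_r − 3 = 2·(3·2^r + 3) − 3 = 6·2^r + 6 − 3 = 3·2^{r+1} + 3.
Hence T_n = 3·2^n + 3 for every n ≥ 0, by induction.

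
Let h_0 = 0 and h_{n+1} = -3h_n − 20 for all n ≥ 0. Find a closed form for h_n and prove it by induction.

Claim: h_n = 5·(-3)^n − 5.

Base case: h_0 = 0, and 5·(-3)^0 − 5 = 5 − 5 = 0.
Assume h_r = 5·(-3)^r − 5 for some r ≥ 0.
Then h_{r+1} = -3h_r − 20 = -3·(5·(-3)^r − 5) − 20 = -15·(-3)^r + 15 − 20 = 5·(-3)^{r+1} − 5.
Hence h_n = 5·(-3)^n − 5 for every n ≥ 0, by induction.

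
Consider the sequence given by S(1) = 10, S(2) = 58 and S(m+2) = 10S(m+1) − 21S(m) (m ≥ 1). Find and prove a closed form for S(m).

Claim: S(m) = 3^m + 7^m.

Base cases: S(1) = 10 and 3^1 + 7^1 = 10; S(2) = 58 and 3^2 + 7^2 = 58.
Assume S(i) = 3^i + 7^i for all 1 ≤ i ≤ j, where j ≥ 2.
Then S(j+1) = 10S(j) − 21S(j−1) = 10·(3^j + 7^j) − 21·(3^{j−1} + 7^{j−1}) = (10·3 − 21)3^{j−1} + (10·7 − 21)7^{j−1} = 9·3^{j−1} + 49·7^{j−1} = 3^{j+1} + 7^{j+1}.
By strong induction, S(m) = 3^m + 7^m for all m ≥ 1.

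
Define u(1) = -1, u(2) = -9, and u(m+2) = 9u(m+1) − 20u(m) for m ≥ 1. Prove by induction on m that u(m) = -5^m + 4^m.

Base cases: u(1) = -1 and -5^1 + 4^1 = -1; u(2) = -9 and -5^2 + 4^2 = -9.
Assume u(i) = -5^i + 4^i for all 1 ≤ i ≤ j, where j ≥ 2.
Then u(j+1) = 9u(j) − 20u(j−1) = 9·(-5^j + 4^j) − 20·(-5^{j−1} + 4^{j−1}) = -(9·5 − 20)5^{j−1} + (9·4 − 20)4^{j−1} = -25·5^{j−1} + 16·4^{j−1} = -5^{j+1} + 4^{j+1}.
By strong induction, u(m) = -5^m + 4^m for all m ≥ 1.

u(m) = -5^m + 4^m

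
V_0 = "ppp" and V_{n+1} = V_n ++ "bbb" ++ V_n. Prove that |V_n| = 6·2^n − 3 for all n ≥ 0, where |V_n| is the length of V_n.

Base case: |V_0| = 3, and 6·2^0 − 3 = 3.
Assume |V_k| = 6·2^k − 3.
Then |V_{k+1}| = |V_k| + 3 + |V_k| = 2|V_k| + 3 = 2(6·2^k − 3) + 3 = 6·2^{k+1} − 6 + 3 = 6·2^{k+1} − 3.
So the formula holds for k+1, and by induction |V_n| = 6·2^n − 3 for all n ≥ 0.

|V_n| = 6·2^n − 3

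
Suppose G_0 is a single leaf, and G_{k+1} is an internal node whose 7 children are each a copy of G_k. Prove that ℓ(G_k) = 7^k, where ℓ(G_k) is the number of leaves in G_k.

Base case: ℓ(G_0) = 1, and 7^0 = 1.
Assume ℓ(G_j) = 7^j.
Then ℓ(G_{j+1}) = 7·ℓ(G_j) = 7·7^j = 7^{j+1}.
By induction, ℓ(G_k) = 7^k for all k ≥ 0.

ℓ(G_k) = 7^k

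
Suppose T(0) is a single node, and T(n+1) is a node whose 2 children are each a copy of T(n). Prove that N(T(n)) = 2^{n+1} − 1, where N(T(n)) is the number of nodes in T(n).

Base case: N(T(0)) = 1, and 2^{0+1} − 1 = 1.
Assume N(T(r)) = 2^{r+1} − 1.
Then N(T(r+1)) = 1 + 2N(T(r)) = 1 + 2(2^{r+1} − 1) = 2^{r+2} − 2 + 1 = 2^{r+2} − 1.
So the formula holds for r+1, and by induction N(T(n)) = 2^{n+1} − 1 for all n ≥ 0.

N(T(n)) = 2^{n+1} − 1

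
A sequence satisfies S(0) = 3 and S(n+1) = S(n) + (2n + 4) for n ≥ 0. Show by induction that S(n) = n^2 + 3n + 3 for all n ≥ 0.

Base case: S(0) = 3, and 0^2 + 3·0 + 3 = 3.
Assume S(r) = r^2 + 3r + 3.
Then S(r+1) = S(r) + (2r + 4) = (r^2 + 3r + 3) + (2r + 4) = r^2 + 5r + 7,
and (r+1)^2 + 3·(r+1) + 3 = r^2 + 5r + 7.
Hence S(n) = n^2 + 3n + 3 for every n ≥ 0, by induction.

S(n) = n^2 + 3n + 3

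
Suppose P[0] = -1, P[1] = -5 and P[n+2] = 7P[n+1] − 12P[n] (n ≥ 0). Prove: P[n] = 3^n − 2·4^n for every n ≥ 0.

Base cases: P[0] = -1 and 3^0 − 2·4^0 = -1; P[1] = -5 and 3^1 − 2·4^1 = -5.
Assume P[j] = 3^j − 2·4^j for all 0 ≤ j ≤ m, where m ≥ 1.
Then P[m+1] = 7P[m] − 12P[m−1] = 7·(3^m − 2·4^m) − 12·(3^{m−1} − 2·4^{m−1}) = (7·3 − 12)3^{m−1} − 2·(7·4 − 12)4^{m−1} = 9·3^{m−1} − 32·4^{m−1} = 3^{m+1} − 2·4^{m+1}.
So the formula holds for m+1, and by strong induction P[n] = 3^n − 2·4^n for all n ≥ 0.

P[n] = 3^n − 2·4^n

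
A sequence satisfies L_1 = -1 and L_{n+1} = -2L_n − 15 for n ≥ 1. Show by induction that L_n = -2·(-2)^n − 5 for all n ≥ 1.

Base case: L_1 = -1, and -2·(-2)^1 − 5 = 4 − 5 = -1.
Assume L_r = -2·(-2)^r − 5 for some r ≥ 1.
Then L_{r+1} = -2L_r − 15 = -2·(-2·(-2)^r − 5) − 15 = 4·(-2)^r + 10 − 15 = -2·(-2)^{r+1} − 5.
Hence L_n = -2·(-2)^n − 5 for every n ≥ 1, by induction.

L_n = -2·(-2)^n − 5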